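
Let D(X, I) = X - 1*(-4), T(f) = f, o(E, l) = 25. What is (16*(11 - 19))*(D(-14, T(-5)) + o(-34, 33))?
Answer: -1920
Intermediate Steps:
D(X, I) = 4 + X (D(X, I) = X + 4 = 4 + X)
(16*(11 - 19))*(D(-14, T(-5)) + o(-34, 33)) = (16*(11 - 19))*((4 - 14) + 25) = (16*(-8))*(-10 + 25) = -128*15 = -1920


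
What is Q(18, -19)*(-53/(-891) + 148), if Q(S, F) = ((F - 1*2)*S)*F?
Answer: 35090986/33 ≈ 1.0634e+6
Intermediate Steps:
Q(S, F) = F*S*(-2 + F) (Q(S, F) = ((F - 2)*S)*F = ((-2 + F)*S)*F = (S*(-2 + F))*F = F*S*(-2 + F))
Q(18, -19)*(-53/(-891) + 148) = (-19*18*(-2 - 19))*(-53/(-891) + 148) = (-19*18*(-21))*(-53*(-1/891) + 148) = 7182*(53/891 + 148) = 7182*(131921/891) = 35090986/33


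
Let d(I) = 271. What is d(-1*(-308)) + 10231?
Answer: 10502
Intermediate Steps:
d(-1*(-308)) + 10231 = 271 + 10231 = 10502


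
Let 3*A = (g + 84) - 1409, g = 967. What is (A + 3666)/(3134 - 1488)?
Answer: 5320/2469 ≈ 2.1547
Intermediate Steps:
A = -358/3 (A = ((967 + 84) - 1409)/3 = (1051 - 1409)/3 = (⅓)*(-358) = -358/3 ≈ -119.33)
(A + 3666)/(3134 - 1488) = (-358/3 + 3666)/(3134 - 1488) = (10640/3)/1646 = (10640/3)*(1/1646) = 5320/2469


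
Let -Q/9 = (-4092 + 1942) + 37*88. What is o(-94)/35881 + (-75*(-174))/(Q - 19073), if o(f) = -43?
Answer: -469495211/1041517787 ≈ -0.45078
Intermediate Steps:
Q = -9954 (Q = -9*((-4092 + 1942) + 37*88) = -9*(-2150 + 3256) = -9*1106 = -9954)
o(-94)/35881 + (-75*(-174))/(Q - 19073) = -43/35881 + (-75*(-174))/(-9954 - 19073) = -43*1/35881 + 13050/(-29027) = -43/35881 + 13050*(-1/29027) = -43/35881 - 13050/29027 = -469495211/1041517787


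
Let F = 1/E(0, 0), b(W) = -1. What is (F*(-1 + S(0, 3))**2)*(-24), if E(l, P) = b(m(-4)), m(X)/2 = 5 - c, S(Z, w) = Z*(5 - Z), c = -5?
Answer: 24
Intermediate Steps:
m(X) = 20 (m(X) = 2*(5 - 1*(-5)) = 2*(5 + 5) = 2*10 = 20)
E(l, P) = -1
F = -1 (F = 1/(-1) = -1)
(F*(-1 + S(0, 3))**2)*(-24) = -(-1 + 0*(5 - 1*0))**2*(-24) = -(-1 + 0*(5 + 0))**2*(-24) = -(-1 + 0*5)**2*(-24) = -(-1 + 0)**2*(-24) = -1*(-1)**2*(-24) = -1*1*(-24) = -1*(-24) = 24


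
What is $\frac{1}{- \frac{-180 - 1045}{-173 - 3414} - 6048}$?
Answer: $- \frac{3587}{21695401} \approx -0.00016533$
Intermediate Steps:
$\frac{1}{- \frac{-180 - 1045}{-173 - 3414} - 6048} = \frac{1}{- \frac{-1225}{-3587} - 6048} = \frac{1}{- \frac{\left(-1225\right) \left(-1\right)}{3587} - 6048} = \frac{1}{\left(-1\right) \frac{1225}{3587} - 6048} = \frac{1}{- \frac{1225}{3587} - 6048} = \frac{1}{- \frac{21695401}{3587}} = - \frac{3587}{21695401}$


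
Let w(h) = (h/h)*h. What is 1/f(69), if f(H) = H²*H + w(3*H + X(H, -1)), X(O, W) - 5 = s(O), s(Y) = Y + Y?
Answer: 1/328859 ≈ 3.0408e-6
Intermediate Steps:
s(Y) = 2*Y
X(O, W) = 5 + 2*O
w(h) = h (w(h) = 1*h = h)
f(H) = 5 + H³ + 5*H (f(H) = H²*H + (3*H + (5 + 2*H)) = H³ + (5 + 5*H) = 5 + H³ + 5*H)
1/f(69) = 1/(5 + 69³ + 5*69) = 1/(5 + 328509 + 345) = 1/328859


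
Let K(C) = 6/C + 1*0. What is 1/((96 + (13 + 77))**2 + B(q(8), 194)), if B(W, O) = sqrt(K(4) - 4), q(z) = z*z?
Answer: 69192/2393766437 - I*sqrt(10)/2393766437 ≈ 2.8905e-5 - 1.321e-9*I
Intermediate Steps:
K(C) = 6/C (K(C) = 6/C + 0 = 6/C)
q(z) = z**2
B(W, O) = I*sqrt(10)/2 (B(W, O) = sqrt(6/4 - 4) = sqrt(6*(1/4) - 4) = sqrt(3/2 - 4) = sqrt(-5/2) = I*sqrt(10)/2)
1/((96 + (13 + 77))**2 + B(q(8), 194)) = 1/((96 + (13 + 77))**2 + I*sqrt(10)/2) = 1/((96 + 90)**2 + I*sqrt(10)/2) = 1/(186**2 + I*sqrt(10)/2) = 1/(34596 + I*sqrt(10)/2)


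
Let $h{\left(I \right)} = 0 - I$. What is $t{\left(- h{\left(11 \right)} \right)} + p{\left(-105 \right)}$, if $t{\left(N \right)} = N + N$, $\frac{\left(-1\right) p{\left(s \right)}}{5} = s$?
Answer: $547$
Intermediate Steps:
$h{\left(I \right)} = - I$
$p{\left(s \right)} = - 5 s$
$t{\left(N \right)} = 2 N$
$t{\left(- h{\left(11 \right)} \right)} + p{\left(-105 \right)} = 2 \left(- \left(-1\right) 11\right) - -525 = 2 \left(\left(-1\right) \left(-11\right)\right) + 525 = 2 \cdot 11 + 525 = 22 + 525 = 547$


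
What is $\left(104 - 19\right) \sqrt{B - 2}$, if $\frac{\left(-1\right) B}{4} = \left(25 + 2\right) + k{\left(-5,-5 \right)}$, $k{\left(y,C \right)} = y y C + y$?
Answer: $85 \sqrt{410} \approx 1721.1$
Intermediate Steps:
$k{\left(y,C \right)} = y + C y^{2}$ ($k{\left(y,C \right)} = y^{2} C + y = C y^{2} + y = y + C y^{2}$)
$B = 412$ ($B = - 4 \left(\left(25 + 2\right) - 5 \left(1 - -25\right)\right) = - 4 \left(27 - 5 \left(1 + 25\right)\right) = - 4 \left(27 - 130\right) = \left(-4\right) \left(-103\right) = 412$)
$\left(104 - 19\right) \sqrt{B - 2} = \left(104 - 19\right) \sqrt{412 - 2} = 85 \sqrt{410}$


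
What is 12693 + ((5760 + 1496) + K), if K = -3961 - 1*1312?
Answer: 14676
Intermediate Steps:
K = -5273 (K = -3961 - 1312 = -5273)
12693 + ((5760 + 1496) + K) = 12693 + ((5760 + 1496) - 5273) = 12693 + (7256 - 5273) = 12693 + 1983 = 14676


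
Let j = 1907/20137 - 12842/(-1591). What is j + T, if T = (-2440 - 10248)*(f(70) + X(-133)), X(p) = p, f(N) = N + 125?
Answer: -25202597334961/32037967 ≈ -7.8665e+5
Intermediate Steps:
f(N) = 125 + N
j = 261633391/32037967 (j = 1907*(1/20137) - 12842*(-1/1591) = 1907/20137 + 12842/1591 = 261633391/32037967 ≈ 8.1664)
T = -786656 (T = (-2440 - 10248)*((125 + 70) - 133) = -12688*(195 - 133) = -12688*62 = -786656)
j + T = 261633391/32037967 - 786656 = -25202597334961/32037967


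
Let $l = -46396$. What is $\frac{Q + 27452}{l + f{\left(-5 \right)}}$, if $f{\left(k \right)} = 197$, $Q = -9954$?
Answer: $- \frac{17498}{46199} \approx -0.37875$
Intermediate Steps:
$\frac{Q + 27452}{l + f{\left(-5 \right)}} = \frac{-9954 + 27452}{-46396 + 197} = \frac{17498}{-46199} = 17498 \left(- \frac{1}{46199}\right) = - \frac{17498}{46199}$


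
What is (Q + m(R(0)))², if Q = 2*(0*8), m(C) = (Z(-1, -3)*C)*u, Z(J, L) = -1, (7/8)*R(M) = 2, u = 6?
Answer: 9216/49 ≈ 188.08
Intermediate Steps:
R(M) = 16/7 (R(M) = (8/7)*2 = 16/7)
m(C) = -6*C (m(C) = -C*6 = -6*C)
Q = 0 (Q = 2*0 = 0)
(Q + m(R(0)))² = (0 - 6*16/7)² = (0 - 96/7)² = (-96/7)² = 9216/49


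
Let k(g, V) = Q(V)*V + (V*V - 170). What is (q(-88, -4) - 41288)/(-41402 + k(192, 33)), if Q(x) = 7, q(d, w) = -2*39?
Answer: 20683/20126 ≈ 1.0277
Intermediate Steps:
q(d, w) = -78
k(g, V) = -170 + V² + 7*V (k(g, V) = 7*V + (V*V - 170) = 7*V + (V² - 170) = 7*V + (-170 + V²) = -170 + V² + 7*V)
(q(-88, -4) - 41288)/(-41402 + k(192, 33)) = (-78 - 41288)/(-41402 + (-170 + 33² + 7*33)) = -41366/(-41402 + (-170 + 1089 + 231)) = -41366/(-41402 + 1150) = -41366/(-40252) = -41366*(-1/40252) = 20683/20126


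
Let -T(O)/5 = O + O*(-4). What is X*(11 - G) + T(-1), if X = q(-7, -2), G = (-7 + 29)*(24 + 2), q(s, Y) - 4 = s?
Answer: 1668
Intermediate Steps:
q(s, Y) = 4 + s
T(O) = 15*O (T(O) = -5*(O + O*(-4)) = -5*(O - 4*O) = -(-15)*O = 15*O)
G = 572 (G = 22*26 = 572)
X = -3 (X = 4 - 7 = -3)
X*(11 - G) + T(-1) = -3*(11 - 1*572) + 15*(-1) = -3*(11 - 572) - 15 = -3*(-561) - 15 = 1683 - 15 = 1668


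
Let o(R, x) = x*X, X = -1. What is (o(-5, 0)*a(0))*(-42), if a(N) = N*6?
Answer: 0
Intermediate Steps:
o(R, x) = -x (o(R, x) = x*(-1) = -x)
a(N) = 6*N
(o(-5, 0)*a(0))*(-42) = ((-1*0)*(6*0))*(-42) = (0*0)*(-42) = 0*(-42) = 0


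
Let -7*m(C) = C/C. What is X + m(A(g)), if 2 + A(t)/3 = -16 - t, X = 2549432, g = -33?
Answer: 17846023/7 ≈ 2.5494e+6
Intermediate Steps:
A(t) = -54 - 3*t (A(t) = -6 + 3*(-16 - t) = -6 + (-48 - 3*t) = -54 - 3*t)
m(C) = -⅐ (m(C) = -C/(7*C) = -⅐*1 = -⅐)
X + m(A(g)) = 2549432 - ⅐ = 17846023/7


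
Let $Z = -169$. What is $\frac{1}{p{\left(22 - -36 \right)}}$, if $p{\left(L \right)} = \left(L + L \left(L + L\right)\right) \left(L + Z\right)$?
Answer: $- \frac{1}{753246} \approx -1.3276 \cdot 10^{-6}$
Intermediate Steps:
$p{\left(L \right)} = \left(-169 + L\right) \left(L + 2 L^{2}\right)$ ($p{\left(L \right)} = \left(L + L \left(L + L\right)\right) \left(L - 169\right) = \left(L + L 2 L\right) \left(-169 + L\right) = \left(L + 2 L^{2}\right) \left(-169 + L\right) = \left(-169 + L\right) \left(L + 2 L^{2}\right)$)
$\frac{1}{p{\left(22 - -36 \right)}} = \frac{1}{\left(22 - -36\right) \left(-169 - 337 \left(22 - -36\right) + 2 \left(22 - -36\right)^{2}\right)} = \frac{1}{\left(22 + 36\right) \left(-169 - 337 \left(22 + 36\right) + 2 \left(22 + 36\right)^{2}\right)} = \frac{1}{58 \left(-169 - 19546 + 2 \cdot 58^{2}\right)} = \frac{1}{58 \left(-169 - 19546 + 2 \cdot 3364\right)} = \frac{1}{58 \left(-169 - 19546 + 6728\right)} = \frac{1}{58 \left(-12987\right)} = \frac{1}{-753246} = - \frac{1}{753246}$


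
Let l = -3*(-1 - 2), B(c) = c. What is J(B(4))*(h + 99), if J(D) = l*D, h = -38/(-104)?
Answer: 46503/13 ≈ 3577.2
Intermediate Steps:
h = 19/52 (h = -38*(-1/104) = 19/52 ≈ 0.36538)
l = 9 (l = -3*(-3) = 9)
J(D) = 9*D
J(B(4))*(h + 99) = (9*4)*(19/52 + 99) = 36*(5167/52) = 46503/13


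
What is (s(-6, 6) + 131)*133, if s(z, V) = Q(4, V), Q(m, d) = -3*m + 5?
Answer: 16492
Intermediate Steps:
Q(m, d) = 5 - 3*m
s(z, V) = -7 (s(z, V) = 5 - 3*4 = 5 - 12 = -7)
(s(-6, 6) + 131)*133 = (-7 + 131)*133 = 124*133 = 16492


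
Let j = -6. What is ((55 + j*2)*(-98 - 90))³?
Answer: -528297936704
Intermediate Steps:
((55 + j*2)*(-98 - 90))³ = ((55 - 6*2)*(-98 - 90))³ = ((55 - 12)*(-188))³ = (43*(-188))³ = (-8084)³ = -528297936704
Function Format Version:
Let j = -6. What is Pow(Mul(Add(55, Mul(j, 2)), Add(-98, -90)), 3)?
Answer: -528297936704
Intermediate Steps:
Pow(Mul(Add(55, Mul(j, 2)), Add(-98, -90)), 3) = Pow(Mul(Add(55, Mul(-6, 2)), Add(-98, -90)), 3) = Pow(Mul(Add(55, -12), -188), 3) = Pow(Mul(43, -188), 3) = Pow(-8084, 3) = -528297936704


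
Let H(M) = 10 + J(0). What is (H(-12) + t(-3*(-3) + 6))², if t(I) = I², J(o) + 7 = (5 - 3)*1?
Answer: 52900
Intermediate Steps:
J(o) = -5 (J(o) = -7 + (5 - 3)*1 = -7 + 2*1 = -7 + 2 = -5)
H(M) = 5 (H(M) = 10 - 5 = 5)
(H(-12) + t(-3*(-3) + 6))² = (5 + (-3*(-3) + 6)²)² = (5 + (9 + 6)²)² = (5 + 15²)² = (5 + 225)² = 230² = 52900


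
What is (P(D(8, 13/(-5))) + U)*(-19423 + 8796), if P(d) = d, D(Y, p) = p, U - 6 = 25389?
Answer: -1349225174/5 ≈ -2.6984e+8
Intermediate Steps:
U = 25395 (U = 6 + 25389 = 25395)
(P(D(8, 13/(-5))) + U)*(-19423 + 8796) = (13/(-5) + 25395)*(-19423 + 8796) = (13*(-⅕) + 25395)*(-10627) = (-13/5 + 25395)*(-10627) = (126962/5)*(-10627) = -1349225174/5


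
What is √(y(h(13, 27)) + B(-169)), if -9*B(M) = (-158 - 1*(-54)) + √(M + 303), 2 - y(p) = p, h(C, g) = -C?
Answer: √(239 - √134)/3 ≈ 5.0269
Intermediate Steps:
y(p) = 2 - p
B(M) = 104/9 - √(303 + M)/9 (B(M) = -((-158 - 1*(-54)) + √(M + 303))/9 = -((-158 + 54) + √(303 + M))/9 = -(-104 + √(303 + M))/9 = 104/9 - √(303 + M)/9)
√(y(h(13, 27)) + B(-169)) = √((2 - (-1)*13) + (104/9 - √(303 - 169)/9)) = √((2 - 1*(-13)) + (104/9 - √134/9)) = √((2 + 13) + (104/9 - √134/9)) = √(15 + (104/9 - √134/9)) = √(239/9 - √134/9)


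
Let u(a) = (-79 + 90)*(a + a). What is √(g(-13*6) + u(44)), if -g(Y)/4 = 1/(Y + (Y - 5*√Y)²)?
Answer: √39*√((981551 + 188760*I*√78)/(26 + 5*I*√78))/39 ≈ 31.113 + 6.9293e-6*I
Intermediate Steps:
u(a) = 22*a (u(a) = 11*(2*a) = 22*a)
g(Y) = -4/(Y + (Y - 5*√Y)²)
√(g(-13*6) + u(44)) = √(-4/(-13*6 + (-(-13)*6 + 5*√(-13*6))²) + 22*44) = √(-4/(-78 + (-1*(-78) + 5*√(-78))²) + 968) = √(-4/(-78 + (78 + 5*(I*√78))²) + 968) = √(-4/(-78 + (78 + 5*I*√78)²) + 968) = √(968 - 4/(-78 + (78 + 5*I*√78)²))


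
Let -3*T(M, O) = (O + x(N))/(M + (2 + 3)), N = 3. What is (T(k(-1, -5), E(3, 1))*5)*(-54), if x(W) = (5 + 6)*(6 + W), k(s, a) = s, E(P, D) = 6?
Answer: 4725/2 ≈ 2362.5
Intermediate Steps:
x(W) = 66 + 11*W (x(W) = 11*(6 + W) = 66 + 11*W)
T(M, O) = -(99 + O)/(3*(5 + M)) (T(M, O) = -(O + (66 + 11*3))/(3*(M + (2 + 3))) = -(O + (66 + 33))/(3*(M + 5)) = -(O + 99)/(3*(5 + M)) = -(99 + O)/(3*(5 + M)))
(T(k(-1, -5), E(3, 1))*5)*(-54) = (((-99 - 1*6)/(3*(5 - 1)))*5)*(-54) = (((1/3)*(-99 - 6)/4)*5)*(-54) = (((1/3)*(1/4)*(-105))*5)*(-54) = -35/4*5*(-54) = -175/4*(-54) = 4725/2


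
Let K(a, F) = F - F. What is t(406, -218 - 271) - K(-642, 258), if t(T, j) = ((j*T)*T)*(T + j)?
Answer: 6690198732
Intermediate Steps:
K(a, F) = 0
t(T, j) = j*T**2*(T + j) (t(T, j) = ((T*j)*T)*(T + j) = (j*T**2)*(T + j) = j*T**2*(T + j))
t(406, -218 - 271) - K(-642, 258) = (-218 - 271)*406**2*(406 + (-218 - 271)) - 1*0 = -489*164836*(406 - 489) + 0 = -489*164836*(-83) + 0 = 6690198732 + 0 = 6690198732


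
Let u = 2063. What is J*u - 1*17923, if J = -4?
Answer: -26175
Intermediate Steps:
J*u - 1*17923 = -4*2063 - 1*17923 = -8252 - 17923 = -26175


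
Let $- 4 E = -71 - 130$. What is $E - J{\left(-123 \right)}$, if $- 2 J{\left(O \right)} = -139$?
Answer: $- \frac{77}{4} \approx -19.25$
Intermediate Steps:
$J{\left(O \right)} = \frac{139}{2}$ ($J{\left(O \right)} = \left(- \frac{1}{2}\right) \left(-139\right) = \frac{139}{2}$)
$E = \frac{201}{4}$ ($E = - \frac{-71 - 130}{4} = \left(- \frac{1}{4}\right) \left(-201\right) = \frac{201}{4} \approx 50.25$)
$E - J{\left(-123 \right)} = \frac{201}{4} - \frac{139}{2} = - \frac{77}{4}$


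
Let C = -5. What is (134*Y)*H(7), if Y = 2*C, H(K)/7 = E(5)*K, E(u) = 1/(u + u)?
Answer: -6566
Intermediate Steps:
E(u) = 1/(2*u)
H(K) = 7*K/10 (H(K) = 7*(((½)/5)*K) = 7*(((½)*(⅕))*K) = 7*(K/10) = 7*K/10)
Y = -10 (Y = 2*(-5) = -10)
(134*Y)*H(7) = (134*(-10))*((7/10)*7) = -1340*49/10 = -6566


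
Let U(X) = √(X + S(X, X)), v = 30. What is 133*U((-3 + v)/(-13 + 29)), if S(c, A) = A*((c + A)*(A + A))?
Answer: 399*√2379/32 ≈ 608.16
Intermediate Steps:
S(c, A) = 2*A²*(A + c) (S(c, A) = A*((A + c)*(2*A)) = A*(2*A*(A + c)) = 2*A²*(A + c))
U(X) = √(X + 4*X³) (U(X) = √(X + 2*X²*(X + X)) = √(X + 2*X²*(2*X)) = √(X + 4*X³))
133*U((-3 + v)/(-13 + 29)) = 133*√((-3 + 30)/(-13 + 29) + 4*((-3 + 30)/(-13 + 29))³) = 133*√(27/16 + 4*(27/16)³) = 133*√(27/16 + 4*(19683/4096)) = 133*√(27/16 + 19683/1024) = 133*√(21411/1024) = 133*(3*√2379/32) = 399*√2379/32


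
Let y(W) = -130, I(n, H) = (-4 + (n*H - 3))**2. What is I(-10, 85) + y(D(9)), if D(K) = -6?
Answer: 734319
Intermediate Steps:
I(n, H) = (-7 + H*n)**2 (I(n, H) = (-4 + (H*n - 3))**2 = (-4 + (-3 + H*n))**2 = (-7 + H*n)**2)
I(-10, 85) + y(D(9)) = (-7 + 85*(-10))**2 - 130 = (-7 - 850)**2 - 130 = (-857)**2 - 130 = 734449 - 130 = 734319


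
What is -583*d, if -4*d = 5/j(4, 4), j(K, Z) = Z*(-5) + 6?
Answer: -2915/56 ≈ -52.054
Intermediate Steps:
j(K, Z) = 6 - 5*Z (j(K, Z) = -5*Z + 6 = 6 - 5*Z)
d = 5/56 (d = -5/(4*(6 - 5*4)) = -5/(4*(6 - 20)) = -5/(4*(-14)) = -5*(-1)/(4*14) = -1/4*(-5/14) = 5/56 ≈ 0.089286)
-583*d = -583*5/56 = -2915/56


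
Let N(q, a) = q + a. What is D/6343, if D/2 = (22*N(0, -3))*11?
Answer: -1452/6343 ≈ -0.22891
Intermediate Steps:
N(q, a) = a + q
D = -1452 (D = 2*((22*(-3 + 0))*11) = 2*((22*(-3))*11) = 2*(-66*11) = 2*(-726) = -1452)
D/6343 = -1452/6343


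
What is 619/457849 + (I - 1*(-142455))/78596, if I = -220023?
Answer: -1266635011/1285182143 ≈ -0.98557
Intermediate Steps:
619/457849 + (I - 1*(-142455))/78596 = 619/457849 + (-220023 - 1*(-142455))/78596 = 619*(1/457849) + (-220023 + 142455)*(1/78596) = 619/457849 - 77568*1/78596 = 619/457849 - 19392/19649 = -1266635011/1285182143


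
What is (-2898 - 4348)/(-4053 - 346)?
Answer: 7246/4399 ≈ 1.6472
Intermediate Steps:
(-2898 - 4348)/(-4053 - 346) = -7246/(-4399) = -7246*(-1/4399) = 7246/4399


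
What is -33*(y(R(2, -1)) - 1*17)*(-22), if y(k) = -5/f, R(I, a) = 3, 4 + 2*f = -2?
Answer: -11132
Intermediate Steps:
f = -3 (f = -2 + (1/2)*(-2) = -2 - 1 = -3)
y(k) = 5/3 (y(k) = -5/(-3) = -5*(-1/3) = 5/3)
-33*(y(R(2, -1)) - 1*17)*(-22) = -33*(5/3 - 1*17)*(-22) = -33*(5/3 - 17)*(-22) = -33*(-46/3)*(-22) = 506*(-22) = -11132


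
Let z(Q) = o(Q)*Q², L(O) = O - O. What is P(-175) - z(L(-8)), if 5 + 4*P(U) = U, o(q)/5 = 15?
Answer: -45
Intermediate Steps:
L(O) = 0
o(q) = 75 (o(q) = 5*15 = 75)
P(U) = -5/4 + U/4
z(Q) = 75*Q²
P(-175) - z(L(-8)) = (-5/4 + (¼)*(-175)) - 75*0² = (-5/4 - 175/4) - 75*0 = -45 - 1*0 = -45 + 0 = -45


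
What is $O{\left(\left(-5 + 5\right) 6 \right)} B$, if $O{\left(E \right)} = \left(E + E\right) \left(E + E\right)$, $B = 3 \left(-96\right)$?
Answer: $0$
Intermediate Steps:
$B = -288$
$O{\left(E \right)} = 4 E^{2}$ ($O{\left(E \right)} = 2 E 2 E = 4 E^{2}$)
$O{\left(\left(-5 + 5\right) 6 \right)} B = 4 \left(\left(-5 + 5\right) 6\right)^{2} \left(-288\right) = 4 \left(0 \cdot 6\right)^{2} \left(-288\right) = 4 \cdot 0^{2} \left(-288\right) = 4 \cdot 0 \left(-288\right) = 0 \left(-288\right) = 0$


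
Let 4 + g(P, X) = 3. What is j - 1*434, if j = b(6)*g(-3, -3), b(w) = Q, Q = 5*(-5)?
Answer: -409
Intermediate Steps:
Q = -25
b(w) = -25
g(P, X) = -1 (g(P, X) = -4 + 3 = -1)
j = 25 (j = -25*(-1) = 25)
j - 1*434 = 25 - 1*434 = 25 - 434 = -409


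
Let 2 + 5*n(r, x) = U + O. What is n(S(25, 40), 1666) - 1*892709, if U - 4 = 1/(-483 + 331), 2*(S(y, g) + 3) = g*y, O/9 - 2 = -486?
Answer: -679120649/760 ≈ -8.9358e+5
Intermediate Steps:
O = -4356 (O = 18 + 9*(-486) = 18 - 4374 = -4356)
S(y, g) = -3 + g*y/2 (S(y, g) = -3 + (g*y)/2 = -3 + g*y/2)
U = 607/152 (U = 4 + 1/(-483 + 331) = 4 + 1/(-152) = 4 - 1/152 = 607/152 ≈ 3.9934)
n(r, x) = -661809/760 (n(r, x) = -⅖ + (607/152 - 4356)/5 = -⅖ + (⅕)*(-661505/152) = -⅖ - 132301/152 = -661809/760)
n(S(25, 40), 1666) - 1*892709 = -661809/760 - 1*892709 = -661809/760 - 892709 = -679120649/760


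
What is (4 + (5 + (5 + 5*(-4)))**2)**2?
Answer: 10816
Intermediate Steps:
(4 + (5 + (5 + 5*(-4)))**2)**2 = (4 + (5 + (5 - 20))**2)**2 = (4 + (5 - 15)**2)**2 = (4 + (-10)**2)**2 = (4 + 100)**2 = 104**2 = 10816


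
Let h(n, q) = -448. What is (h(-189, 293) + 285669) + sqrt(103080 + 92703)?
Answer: 285221 + sqrt(195783) ≈ 2.8566e+5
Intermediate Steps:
(h(-189, 293) + 285669) + sqrt(103080 + 92703) = (-448 + 285669) + sqrt(103080 + 92703) = 285221 + sqrt(195783)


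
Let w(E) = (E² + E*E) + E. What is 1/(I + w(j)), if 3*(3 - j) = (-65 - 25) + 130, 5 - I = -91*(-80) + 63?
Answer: -9/64213 ≈ -0.00014016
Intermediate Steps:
I = -7338 (I = 5 - (-91*(-80) + 63) = 5 - (7280 + 63) = 5 - 1*7343 = 5 - 7343 = -7338)
j = -31/3 (j = 3 - ((-65 - 25) + 130)/3 = 3 - (-90 + 130)/3 = 3 - ⅓*40 = 3 - 40/3 = -31/3 ≈ -10.333)
w(E) = E + 2*E² (w(E) = (E² + E²) + E = 2*E² + E = E + 2*E²)
1/(I + w(j)) = 1/(-7338 - 31*(1 + 2*(-31/3))/3) = 1/(-7338 - 31*(1 - 62/3)/3) = 1/(-7338 - 31/3*(-59/3)) = 1/(-7338 + 1829/9) = 1/(-64213/9) = -9/64213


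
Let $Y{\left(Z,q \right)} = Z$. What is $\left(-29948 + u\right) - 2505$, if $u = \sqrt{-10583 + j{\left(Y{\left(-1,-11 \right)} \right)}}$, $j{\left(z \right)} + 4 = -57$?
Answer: $-32453 + 2 i \sqrt{2661} \approx -32453.0 + 103.17 i$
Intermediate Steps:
$j{\left(z \right)} = -61$ ($j{\left(z \right)} = -4 - 57 = -61$)
$u = 2 i \sqrt{2661}$ ($u = \sqrt{-10583 - 61} = \sqrt{-10644} = 2 i \sqrt{2661} \approx 103.17 i$)
$\left(-29948 + u\right) - 2505 = \left(-29948 + 2 i \sqrt{2661}\right) - 2505 = -32453 + 2 i \sqrt{2661}$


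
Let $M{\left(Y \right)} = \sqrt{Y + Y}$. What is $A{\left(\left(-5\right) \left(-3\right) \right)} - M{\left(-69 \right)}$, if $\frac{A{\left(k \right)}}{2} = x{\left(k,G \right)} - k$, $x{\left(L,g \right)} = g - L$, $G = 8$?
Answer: $-44 - i \sqrt{138} \approx -44.0 - 11.747 i$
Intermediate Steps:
$A{\left(k \right)} = 16 - 4 k$ ($A{\left(k \right)} = 2 \left(\left(8 - k\right) - k\right) = 2 \left(8 - 2 k\right) = 16 - 4 k$)
$M{\left(Y \right)} = \sqrt{2} \sqrt{Y}$ ($M{\left(Y \right)} = \sqrt{2 Y} = \sqrt{2} \sqrt{Y}$)
$A{\left(\left(-5\right) \left(-3\right) \right)} - M{\left(-69 \right)} = \left(16 - 4 \left(\left(-5\right) \left(-3\right)\right)\right) - \sqrt{2} \sqrt{-69} = \left(16 - 60\right) - \sqrt{2} i \sqrt{69} = \left(16 - 60\right) - i \sqrt{138} = -44 - i \sqrt{138}$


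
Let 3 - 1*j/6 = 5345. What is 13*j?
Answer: -416676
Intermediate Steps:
j = -32052 (j = 18 - 6*5345 = 18 - 32070 = -32052)
13*j = 13*(-32052) = -416676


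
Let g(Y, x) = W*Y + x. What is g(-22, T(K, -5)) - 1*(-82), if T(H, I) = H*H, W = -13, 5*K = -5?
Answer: 369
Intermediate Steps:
K = -1 (K = (⅕)*(-5) = -1)
T(H, I) = H²
g(Y, x) = x - 13*Y (g(Y, x) = -13*Y + x = x - 13*Y)
g(-22, T(K, -5)) - 1*(-82) = ((-1)² - 13*(-22)) - 1*(-82) = (1 + 286) + 82 = 287 + 82 = 369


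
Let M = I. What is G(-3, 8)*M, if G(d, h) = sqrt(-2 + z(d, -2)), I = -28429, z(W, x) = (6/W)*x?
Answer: -28429*sqrt(2) ≈ -40205.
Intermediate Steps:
z(W, x) = 6*x/W
G(d, h) = sqrt(-2 - 12/d) (G(d, h) = sqrt(-2 + 6*(-2)/d) = sqrt(-2 - 12/d))
M = -28429
G(-3, 8)*M = (sqrt(2)*sqrt((-6 - 1*(-3))/(-3)))*(-28429) = (sqrt(2)*sqrt(-(-6 + 3)/3))*(-28429) = (sqrt(2)*sqrt(-1/3*(-3)))*(-28429) = (sqrt(2)*sqrt(1))*(-28429) = (sqrt(2)*1)*(-28429) = sqrt(2)*(-28429) = -28429*sqrt(2)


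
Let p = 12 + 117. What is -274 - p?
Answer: -403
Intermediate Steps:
p = 129
-274 - p = -274 - 1*129 = -274 - 129 = -403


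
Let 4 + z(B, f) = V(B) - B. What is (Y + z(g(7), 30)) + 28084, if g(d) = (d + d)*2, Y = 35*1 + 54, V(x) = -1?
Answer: 28140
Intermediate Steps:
Y = 89 (Y = 35 + 54 = 89)
g(d) = 4*d (g(d) = (2*d)*2 = 4*d)
z(B, f) = -5 - B (z(B, f) = -4 + (-1 - B) = -5 - B)
(Y + z(g(7), 30)) + 28084 = (89 + (-5 - 4*7)) + 28084 = (89 + (-5 - 1*28)) + 28084 = (89 + (-5 - 28)) + 28084 = (89 - 33) + 28084 = 56 + 28084 = 28140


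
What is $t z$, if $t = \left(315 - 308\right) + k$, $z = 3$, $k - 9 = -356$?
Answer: $-1020$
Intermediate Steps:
$k = -347$ ($k = 9 - 356 = -347$)
$t = -340$ ($t = \left(315 - 308\right) - 347 = 7 - 347 = -340$)
$t z = \left(-340\right) 3 = -1020$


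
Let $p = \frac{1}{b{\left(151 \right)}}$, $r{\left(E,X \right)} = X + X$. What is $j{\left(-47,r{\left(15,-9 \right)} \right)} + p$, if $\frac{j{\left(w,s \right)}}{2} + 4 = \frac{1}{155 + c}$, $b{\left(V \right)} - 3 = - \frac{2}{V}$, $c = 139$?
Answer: $- \frac{507728}{66297} \approx -7.6584$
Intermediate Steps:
$r{\left(E,X \right)} = 2 X$
$b{\left(V \right)} = 3 - \frac{2}{V}$
$j{\left(w,s \right)} = - \frac{1175}{147}$ ($j{\left(w,s \right)} = -8 + \frac{2}{155 + 139} = -8 + \frac{2}{294} = -8 + 2 \cdot \frac{1}{294} = -8 + \frac{1}{147} = - \frac{1175}{147}$)
$p = \frac{151}{451}$ ($p = \frac{1}{3 - \frac{2}{151}} = \frac{1}{\frac{451}{151}} = \frac{151}{451} \approx 0.33481$)
$j{\left(-47,r{\left(15,-9 \right)} \right)} + p = - \frac{1175}{147} + \frac{151}{451} = - \frac{507728}{66297}$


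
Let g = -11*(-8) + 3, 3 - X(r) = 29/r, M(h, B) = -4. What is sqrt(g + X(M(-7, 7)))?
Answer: 9*sqrt(5)/2 ≈ 10.062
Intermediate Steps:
X(r) = 3 - 29/r
g = 91 (g = 88 + 3 = 91)
sqrt(g + X(M(-7, 7))) = sqrt(91 + (3 - 29/(-4))) = sqrt(91 + (3 - 29*(-1/4))) = sqrt(91 + (3 + 29/4)) = sqrt(91 + 41/4) = sqrt(405/4) = 9*sqrt(5)/2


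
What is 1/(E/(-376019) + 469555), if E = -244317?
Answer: 376019/176561845862 ≈ 2.1297e-6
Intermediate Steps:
1/(E/(-376019) + 469555) = 1/(-244317/(-376019) + 469555) = 1/(-244317*(-1/376019) + 469555) = 1/(244317/376019 + 469555) = 1/(176561845862/376019) = 376019/176561845862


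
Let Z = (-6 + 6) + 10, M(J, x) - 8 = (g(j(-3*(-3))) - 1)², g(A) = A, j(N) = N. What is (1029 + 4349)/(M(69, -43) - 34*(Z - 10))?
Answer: 2689/36 ≈ 74.694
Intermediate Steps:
M(J, x) = 72 (M(J, x) = 8 + (-3*(-3) - 1)² = 8 + (9 - 1)² = 8 + 8² = 8 + 64 = 72)
Z = 10 (Z = 0 + 10 = 10)
(1029 + 4349)/(M(69, -43) - 34*(Z - 10)) = (1029 + 4349)/(72 - 34*(10 - 10)) = 5378/(72 - 34*0) = 5378/(72 + 0) = 5378/72 = 5378*(1/72) = 2689/36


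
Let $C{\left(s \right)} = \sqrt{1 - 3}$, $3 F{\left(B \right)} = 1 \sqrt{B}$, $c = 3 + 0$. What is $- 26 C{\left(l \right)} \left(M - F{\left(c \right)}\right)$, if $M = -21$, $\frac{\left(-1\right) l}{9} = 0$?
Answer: $\frac{26 i \sqrt{2} \left(63 + \sqrt{3}\right)}{3} \approx 793.39 i$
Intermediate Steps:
$c = 3$
$l = 0$ ($l = \left(-9\right) 0 = 0$)
$F{\left(B \right)} = \frac{\sqrt{B}}{3}$ ($F{\left(B \right)} = \frac{1 \sqrt{B}}{3} = \frac{\sqrt{B}}{3}$)
$C{\left(s \right)} = i \sqrt{2}$ ($C{\left(s \right)} = \sqrt{-2} = i \sqrt{2}$)
$- 26 C{\left(l \right)} \left(M - F{\left(c \right)}\right) = - 26 i \sqrt{2} \left(-21 - \frac{\sqrt{3}}{3}\right)$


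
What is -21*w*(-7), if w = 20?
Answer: 2940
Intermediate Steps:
-21*w*(-7) = -21*20*(-7) = -420*(-7) = 2940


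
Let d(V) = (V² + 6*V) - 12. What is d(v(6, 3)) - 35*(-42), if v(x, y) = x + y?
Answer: 1593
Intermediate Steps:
d(V) = -12 + V² + 6*V
d(v(6, 3)) - 35*(-42) = (-12 + (6 + 3)² + 6*(6 + 3)) - 35*(-42) = (-12 + 9² + 6*9) + 1470 = (-12 + 81 + 54) + 1470 = 123 + 1470 = 1593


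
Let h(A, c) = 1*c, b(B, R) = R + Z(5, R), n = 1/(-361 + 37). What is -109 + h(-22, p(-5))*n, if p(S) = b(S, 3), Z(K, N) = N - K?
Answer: -35317/324 ≈ -109.00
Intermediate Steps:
n = -1/324 (n = 1/(-324) = -1/324 ≈ -0.0030864)
b(B, R) = -5 + 2*R (b(B, R) = R + (R - 1*5) = R + (R - 5) = R + (-5 + R) = -5 + 2*R)
p(S) = 1 (p(S) = -5 + 2*3 = -5 + 6 = 1)
h(A, c) = c
-109 + h(-22, p(-5))*n = -109 + 1*(-1/324) = -109 - 1/324 = -35317/324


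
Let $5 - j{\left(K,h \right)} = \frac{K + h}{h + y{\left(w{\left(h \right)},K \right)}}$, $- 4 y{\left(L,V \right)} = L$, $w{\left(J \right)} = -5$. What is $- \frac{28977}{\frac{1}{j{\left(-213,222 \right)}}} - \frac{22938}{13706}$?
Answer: $- \frac{879518320266}{6119729} \approx -1.4372 \cdot 10^{5}$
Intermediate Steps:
$y{\left(L,V \right)} = - \frac{L}{4}$
$j{\left(K,h \right)} = 5 - \frac{K + h}{\frac{5}{4} + h}$ ($j{\left(K,h \right)} = 5 - \frac{K + h}{h - - \frac{5}{4}} = 5 - \frac{K + h}{h + \frac{5}{4}} = 5 - \frac{K + h}{\frac{5}{4} + h}$)
$- \frac{28977}{\frac{1}{j{\left(-213,222 \right)}}} - \frac{22938}{13706} = - \frac{28977}{\frac{1}{\frac{1}{5 + 4 \cdot 222} \left(25 - -852 + 16 \cdot 222\right)}} - \frac{22938}{13706} = - \frac{28977}{\frac{1}{\frac{1}{5 + 888} \left(25 + 852 + 3552\right)}} - \frac{11469}{6853} = - \frac{28977}{\frac{1}{\frac{1}{893} \cdot 4429}} - \frac{11469}{6853} = - \frac{28977}{\frac{1}{\frac{4429}{893}}} - \frac{11469}{6853} = - \frac{28977}{\frac{893}{4429}} - \frac{11469}{6853} = \left(-28977\right) \frac{4429}{893} - \frac{11469}{6853} = - \frac{128339133}{893} - \frac{11469}{6853} = - \frac{879518320266}{6119729}$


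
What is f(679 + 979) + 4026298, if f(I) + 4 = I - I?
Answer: 4026294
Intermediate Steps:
f(I) = -4 (f(I) = -4 + (I - I) = -4 + 0 = -4)
f(679 + 979) + 4026298 = -4 + 4026298 = 4026294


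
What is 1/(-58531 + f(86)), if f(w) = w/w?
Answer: -1/58530 ≈ -1.7085e-5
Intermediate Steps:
f(w) = 1
1/(-58531 + f(86)) = 1/(-58531 + 1) = 1/(-58530) = -1/58530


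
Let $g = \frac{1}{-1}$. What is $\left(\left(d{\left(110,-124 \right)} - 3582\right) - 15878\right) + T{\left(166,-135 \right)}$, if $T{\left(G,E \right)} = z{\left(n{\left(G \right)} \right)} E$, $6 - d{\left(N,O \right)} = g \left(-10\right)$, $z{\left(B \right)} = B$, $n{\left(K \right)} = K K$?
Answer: $-3739524$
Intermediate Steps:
$g = -1$
$n{\left(K \right)} = K^{2}$
$d{\left(N,O \right)} = -4$ ($d{\left(N,O \right)} = 6 - \left(-1\right) \left(-10\right) = 6 - 10 = -4$)
$T{\left(G,E \right)} = E G^{2}$ ($T{\left(G,E \right)} = G^{2} E = E G^{2}$)
$\left(\left(d{\left(110,-124 \right)} - 3582\right) - 15878\right) + T{\left(166,-135 \right)} = \left(\left(-4 - 3582\right) - 15878\right) - 135 \cdot 166^{2} = \left(-3586 - 15878\right) - 3720060 = -19464 - 3720060 = -3739524$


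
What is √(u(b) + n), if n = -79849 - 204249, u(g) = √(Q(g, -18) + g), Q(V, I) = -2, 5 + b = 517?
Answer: √(-284098 + √510) ≈ 532.99*I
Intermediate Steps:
b = 512 (b = -5 + 517 = 512)
u(g) = √(-2 + g)
n = -284098
√(u(b) + n) = √(√(-2 + 512) - 284098) = √(√510 - 284098) = √(-284098 + √510)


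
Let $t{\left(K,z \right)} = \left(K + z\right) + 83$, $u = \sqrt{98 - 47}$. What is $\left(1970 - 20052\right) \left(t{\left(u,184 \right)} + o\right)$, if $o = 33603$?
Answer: $-612437340 - 18082 \sqrt{51} \approx -6.1257 \cdot 10^{8}$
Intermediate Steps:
$u = \sqrt{51} \approx 7.1414$
$t{\left(K,z \right)} = 83 + K + z$
$\left(1970 - 20052\right) \left(t{\left(u,184 \right)} + o\right) = \left(1970 - 20052\right) \left(\left(83 + \sqrt{51} + 184\right) + 33603\right) = - 18082 \left(\left(267 + \sqrt{51}\right) + 33603\right) = - 18082 \left(33870 + \sqrt{51}\right) = -612437340 - 18082 \sqrt{51}$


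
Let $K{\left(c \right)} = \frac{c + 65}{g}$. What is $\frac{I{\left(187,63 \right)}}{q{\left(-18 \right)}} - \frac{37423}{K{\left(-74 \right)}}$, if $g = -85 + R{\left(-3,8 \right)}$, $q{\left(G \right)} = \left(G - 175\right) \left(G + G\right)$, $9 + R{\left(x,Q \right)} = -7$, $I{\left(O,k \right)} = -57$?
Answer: $- \frac{2917946213}{6948} \approx -4.1997 \cdot 10^{5}$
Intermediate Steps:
$R{\left(x,Q \right)} = -16$ ($R{\left(x,Q \right)} = -9 - 7 = -16$)
$q{\left(G \right)} = 2 G \left(-175 + G\right)$ ($q{\left(G \right)} = \left(-175 + G\right) 2 G = 2 G \left(-175 + G\right)$)
$g = -101$ ($g = -85 - 16 = -101$)
$K{\left(c \right)} = - \frac{65}{101} - \frac{c}{101}$ ($K{\left(c \right)} = \frac{c + 65}{-101} = \left(65 + c\right) \left(- \frac{1}{101}\right) = - \frac{65}{101} - \frac{c}{101}$)
$\frac{I{\left(187,63 \right)}}{q{\left(-18 \right)}} - \frac{37423}{K{\left(-74 \right)}} = - \frac{57}{2 \left(-18\right) \left(-175 - 18\right)} - \frac{37423}{- \frac{65}{101} - - \frac{74}{101}} = - \frac{57}{2 \left(-18\right) \left(-193\right)} - \frac{37423}{- \frac{65}{101} + \frac{74}{101}} = - \frac{57}{6948} - \frac{37423}{\frac{9}{101}} = \left(-57\right) \frac{1}{6948} - \frac{3779723}{9} = - \frac{19}{2316} - \frac{3779723}{9} = - \frac{2917946213}{6948}$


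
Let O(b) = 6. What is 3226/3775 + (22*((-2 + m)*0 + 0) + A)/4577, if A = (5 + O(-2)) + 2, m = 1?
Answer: 14814477/17278175 ≈ 0.85741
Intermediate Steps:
A = 13 (A = (5 + 6) + 2 = 11 + 2 = 13)
3226/3775 + (22*((-2 + m)*0 + 0) + A)/4577 = 3226/3775 + (22*((-2 + 1)*0 + 0) + 13)/4577 = 3226*(1/3775) + (22*(-1*0 + 0) + 13)*(1/4577) = 3226/3775 + (22*(0 + 0) + 13)*(1/4577) = 3226/3775 + (22*0 + 13)*(1/4577) = 3226/3775 + (0 + 13)*(1/4577) = 3226/3775 + 13*(1/4577) = 3226/3775 + 13/4577 = 14814477/17278175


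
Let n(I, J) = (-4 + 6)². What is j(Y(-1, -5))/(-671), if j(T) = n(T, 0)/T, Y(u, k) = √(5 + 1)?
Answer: -2*√6/2013 ≈ -0.0024337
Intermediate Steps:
n(I, J) = 4 (n(I, J) = 2² = 4)
Y(u, k) = √6
j(T) = 4/T
j(Y(-1, -5))/(-671) = (4/(√6))/(-671) = (4*(√6/6))*(-1/671) = (2*√6/3)*(-1/671) = -2*√6/2013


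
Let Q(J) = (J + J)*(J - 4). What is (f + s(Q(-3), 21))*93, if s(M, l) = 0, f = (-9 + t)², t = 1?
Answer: 5952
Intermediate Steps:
Q(J) = 2*J*(-4 + J) (Q(J) = (2*J)*(-4 + J) = 2*J*(-4 + J))
f = 64 (f = (-9 + 1)² = (-8)² = 64)
(f + s(Q(-3), 21))*93 = (64 + 0)*93 = 64*93 = 5952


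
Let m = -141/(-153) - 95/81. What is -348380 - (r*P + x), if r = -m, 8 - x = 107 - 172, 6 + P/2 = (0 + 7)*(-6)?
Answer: -159928855/459 ≈ -3.4843e+5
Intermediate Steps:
P = -96 (P = -12 + 2*((0 + 7)*(-6)) = -12 + 2*(7*(-6)) = -12 + 2*(-42) = -12 - 84 = -96)
x = 73 (x = 8 - (107 - 172) = 8 - 1*(-65) = 8 + 65 = 73)
m = -346/1377 (m = -141*(-1/153) - 95*1/81 = 47/51 - 95/81 = -346/1377 ≈ -0.25127)
r = 346/1377 (r = -1*(-346/1377) = 346/1377 ≈ 0.25127)
-348380 - (r*P + x) = -348380 - ((346/1377)*(-96) + 73) = -348380 - (-11072/459 + 73) = -348380 - 1*22435/459 = -348380 - 22435/459 = -159928855/459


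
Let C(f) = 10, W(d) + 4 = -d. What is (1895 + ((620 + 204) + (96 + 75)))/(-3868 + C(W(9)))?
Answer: -1445/1929 ≈ -0.74909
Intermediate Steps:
W(d) = -4 - d
(1895 + ((620 + 204) + (96 + 75)))/(-3868 + C(W(9))) = (1895 + ((620 + 204) + (96 + 75)))/(-3868 + 10) = (1895 + (824 + 171))/(-3858) = (1895 + 995)*(-1/3858) = 2890*(-1/3858) = -1445/1929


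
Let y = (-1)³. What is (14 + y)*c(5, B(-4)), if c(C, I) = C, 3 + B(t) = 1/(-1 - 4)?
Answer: 65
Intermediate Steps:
B(t) = -16/5 (B(t) = -3 + 1/(-1 - 4) = -3 + 1/(-5) = -3 - ⅕ = -16/5)
y = -1
(14 + y)*c(5, B(-4)) = (14 - 1)*5 = 13*5 = 65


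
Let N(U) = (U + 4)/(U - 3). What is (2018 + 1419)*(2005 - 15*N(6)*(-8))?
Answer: 8265985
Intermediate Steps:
N(U) = (4 + U)/(-3 + U)
(2018 + 1419)*(2005 - 15*N(6)*(-8)) = (2018 + 1419)*(2005 - 15*(4 + 6)/(-3 + 6)*(-8)) = 3437*(2005 - 15*10/3*(-8)) = 3437*(2005 - 50*(-8)) = 3437*(2005 + 400) = 3437*2405 = 8265985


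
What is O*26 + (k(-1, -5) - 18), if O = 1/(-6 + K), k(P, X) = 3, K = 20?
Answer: -92/7 ≈ -13.143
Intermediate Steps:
O = 1/14 (O = 1/(-6 + 20) = 1/14 ≈ 0.071429)
O*26 + (k(-1, -5) - 18) = (1/14)*26 + (3 - 18) = 13/7 - 15 = -92/7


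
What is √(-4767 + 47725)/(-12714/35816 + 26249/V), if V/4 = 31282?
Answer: -560198056*√42958/81342901 ≈ -1427.4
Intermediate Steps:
V = 125128 (V = 4*31282 = 125128)
√(-4767 + 47725)/(-12714/35816 + 26249/V) = √(-4767 + 47725)/(-12714/35816 + 26249/125128) = √42958/(-12714*1/35816 + 26249*(1/125128)) = √42958/(-6357/17908 + 26249/125128) = √42958/(-81342901/560198056) = √42958*(-560198056/81342901) = -560198056*√42958/81342901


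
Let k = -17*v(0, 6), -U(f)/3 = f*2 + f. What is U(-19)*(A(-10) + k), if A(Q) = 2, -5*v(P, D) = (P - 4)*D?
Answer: -68058/5 ≈ -13612.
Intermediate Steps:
v(P, D) = -D*(-4 + P)/5 (v(P, D) = -(P - 4)*D/5 = -(-4 + P)*D/5 = -D*(-4 + P)/5)
U(f) = -9*f (U(f) = -3*(f*2 + f) = -3*(2*f + f) = -9*f)
k = -408/5 (k = -17*6*(4 - 1*0)/5 = -17*6*(4 + 0)/5 = -17*6*4/5 = -17*24/5 = -408/5 ≈ -81.600)
U(-19)*(A(-10) + k) = (-9*(-19))*(2 - 408/5) = 171*(-398/5) = -68058/5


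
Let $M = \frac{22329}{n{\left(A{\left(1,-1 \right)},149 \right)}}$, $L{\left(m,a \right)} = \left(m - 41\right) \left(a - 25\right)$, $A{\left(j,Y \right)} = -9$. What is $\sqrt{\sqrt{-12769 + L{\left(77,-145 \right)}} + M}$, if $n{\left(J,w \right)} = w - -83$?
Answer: $\frac{\sqrt{1295082 + 13456 i \sqrt{18889}}}{116} \approx 11.49 + 5.9808 i$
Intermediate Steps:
$n{\left(J,w \right)} = 83 + w$ ($n{\left(J,w \right)} = w + 83 = 83 + w$)
$L{\left(m,a \right)} = \left(-41 + m\right) \left(-25 + a\right)$
$M = \frac{22329}{232}$ ($M = \frac{22329}{83 + 149} = \frac{22329}{232} \approx 96.246$)
$\sqrt{\sqrt{-12769 + L{\left(77,-145 \right)}} + M} = \sqrt{\sqrt{-12769 - 6120} + \frac{22329}{232}} = \sqrt{\sqrt{-18889} + \frac{22329}{232}} = \sqrt{i \sqrt{18889} + \frac{22329}{232}} = \sqrt{\frac{22329}{232} + i \sqrt{18889}}$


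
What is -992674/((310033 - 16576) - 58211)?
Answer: -496337/117623 ≈ -4.2197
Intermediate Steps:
-992674/((310033 - 16576) - 58211) = -992674/(293457 - 58211) = -992674/235246 = -992674*1/235246 = -496337/117623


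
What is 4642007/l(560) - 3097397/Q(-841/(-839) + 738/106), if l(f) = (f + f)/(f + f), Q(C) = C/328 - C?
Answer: 145693617061067/28952907 ≈ 5.0321e+6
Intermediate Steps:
Q(C) = -327*C/328 (Q(C) = C*(1/328) - C = C/328 - C = -327*C/328)
l(f) = 1 (l(f) = (2*f)/((2*f)) = (2*f)*(1/(2*f)) = 1)
4642007/l(560) - 3097397/Q(-841/(-839) + 738/106) = 4642007/1 - 3097397*(-328/(327*(-841/(-839) + 738/106))) = 4642007*1 - 3097397*(-328/(327*(-841*(-1/839) + 738*(1/106)))) = 4642007 - 3097397*(-328/(327*(841/839 + 369/53))) = 4642007 - 3097397/((-327/328*354164/44467)) = 4642007 - 3097397/(-28952907/3646294) = 4642007 - 3097397*(-3646294/28952907) = 4642007 + 11294020096718/28952907 = 145693617061067/28952907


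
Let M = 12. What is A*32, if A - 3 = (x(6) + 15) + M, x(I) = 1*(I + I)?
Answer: 1344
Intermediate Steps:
x(I) = 2*I (x(I) = 1*(2*I) = 2*I)
A = 42 (A = 3 + ((2*6 + 15) + 12) = 3 + ((12 + 15) + 12) = 3 + (27 + 12) = 3 + 39 = 42)
A*32 = 42*32 = 1344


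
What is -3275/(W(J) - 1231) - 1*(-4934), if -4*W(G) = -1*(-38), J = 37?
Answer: 12247804/2481 ≈ 4936.6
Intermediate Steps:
W(G) = -19/2 (W(G) = -(-1)*(-38)/4 = -1/4*38 = -19/2)
-3275/(W(J) - 1231) - 1*(-4934) = -3275/(-19/2 - 1231) - 1*(-4934) = -3275/(-2481/2) + 4934 = -3275*(-2/2481) + 4934 = 6550/2481 + 4934 = 12247804/2481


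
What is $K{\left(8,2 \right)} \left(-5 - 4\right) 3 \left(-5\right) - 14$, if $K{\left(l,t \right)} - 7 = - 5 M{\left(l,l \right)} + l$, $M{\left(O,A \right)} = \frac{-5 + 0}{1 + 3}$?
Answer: $\frac{11419}{4} \approx 2854.8$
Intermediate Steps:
$M{\left(O,A \right)} = - \frac{5}{4}$
$K{\left(l,t \right)} = \frac{53}{4} + l$ ($K{\left(l,t \right)} = 7 + \left(\left(-5\right) \left(- \frac{5}{4}\right) + l\right) = 7 + \left(\frac{25}{4} + l\right) = \frac{53}{4} + l$)
$K{\left(8,2 \right)} \left(-5 - 4\right) 3 \left(-5\right) - 14 = \left(\frac{53}{4} + 8\right) \left(-5 - 4\right) 3 \left(-5\right) - 14 = \frac{85 \left(-9\right) 3 \left(-5\right)}{4} - 14 = \frac{85 \left(\left(-27\right) \left(-5\right)\right)}{4} - 14 = \frac{85}{4} \cdot 135 - 14 = \frac{11475}{4} - 14 = \frac{11419}{4}$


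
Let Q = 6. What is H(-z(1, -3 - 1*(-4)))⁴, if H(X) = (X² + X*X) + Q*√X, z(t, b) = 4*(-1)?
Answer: 3748096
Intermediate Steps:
z(t, b) = -4
H(X) = 2*X² + 6*√X (H(X) = (X² + X*X) + 6*√X = (X² + X²) + 6*√X = 2*X² + 6*√X)
H(-z(1, -3 - 1*(-4)))⁴ = (2*(-1*(-4))² + 6*√(-1*(-4)))⁴ = (2*4² + 6*√4)⁴ = (2*16 + 6*2)⁴ = (32 + 12)⁴ = 44⁴ = 3748096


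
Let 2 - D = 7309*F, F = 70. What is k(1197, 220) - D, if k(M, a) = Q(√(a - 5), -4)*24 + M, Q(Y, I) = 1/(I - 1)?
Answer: 2564101/5 ≈ 5.1282e+5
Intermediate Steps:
D = -511628 (D = 2 - 7309*70 = 2 - 1*511630 = 2 - 511630 = -511628)
Q(Y, I) = 1/(-1 + I)
k(M, a) = -24/5 + M (k(M, a) = 24/(-1 - 4) + M = 24/(-5) + M = -⅕*24 + M = -24/5 + M)
k(1197, 220) - D = (-24/5 + 1197) - 1*(-511628) = 5961/5 + 511628 = 2564101/5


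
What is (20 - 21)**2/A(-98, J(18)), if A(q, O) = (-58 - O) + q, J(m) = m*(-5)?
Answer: -1/66 ≈ -0.015152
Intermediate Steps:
J(m) = -5*m
A(q, O) = -58 + q - O
(20 - 21)**2/A(-98, J(18)) = (20 - 21)**2/(-58 - 98 - (-5)*18) = (-1)**2/(-58 - 98 - 1*(-90)) = 1/(-58 - 98 + 90) = 1/(-66) = 1*(-1/66) = -1/66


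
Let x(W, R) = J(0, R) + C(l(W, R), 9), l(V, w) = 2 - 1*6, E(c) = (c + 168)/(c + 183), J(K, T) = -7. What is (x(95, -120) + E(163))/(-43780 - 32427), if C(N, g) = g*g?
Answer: -25935/26367622 ≈ -0.00098359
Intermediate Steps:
E(c) = (168 + c)/(183 + c)
l(V, w) = -4 (l(V, w) = 2 - 6 = -4)
C(N, g) = g**2
x(W, R) = 74 (x(W, R) = -7 + 9**2 = -7 + 81 = 74)
(x(95, -120) + E(163))/(-43780 - 32427) = (74 + (168 + 163)/(183 + 163))/(-43780 - 32427) = (74 + 331/346)/(-76207) = (74 + (1/346)*331)*(-1/76207) = (74 + 331/346)*(-1/76207) = (25935/346)*(-1/76207) = -25935/26367622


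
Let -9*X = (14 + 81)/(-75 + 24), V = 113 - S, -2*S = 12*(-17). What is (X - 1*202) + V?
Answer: -87574/459 ≈ -190.79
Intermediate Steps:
S = 102 (S = -6*(-17) = -½*(-204) = 102)
V = 11 (V = 113 - 1*102 = 113 - 102 = 11)
X = 95/459 (X = -(14 + 81)/(9*(-75 + 24)) = -95/(9*(-51)) = -95*(-1)/(9*51) = -⅑*(-95/51) = 95/459 ≈ 0.20697)
(X - 1*202) + V = (95/459 - 1*202) + 11 = (95/459 - 202) + 11 = -92623/459 + 11 = -87574/459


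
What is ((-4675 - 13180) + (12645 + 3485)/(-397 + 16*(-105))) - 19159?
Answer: -76894208/2077 ≈ -37022.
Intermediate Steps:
((-4675 - 13180) + (12645 + 3485)/(-397 + 16*(-105))) - 19159 = (-17855 + 16130/(-397 - 1680)) - 19159 = (-17855 + 16130/(-2077)) - 19159 = (-17855 + 16130*(-1/2077)) - 19159 = (-17855 - 16130/2077) - 19159 = -37100965/2077 - 19159 = -76894208/2077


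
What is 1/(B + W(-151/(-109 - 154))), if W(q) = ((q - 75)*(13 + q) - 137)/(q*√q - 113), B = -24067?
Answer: -1469644015911667531/35355001296008617700299 - 11982655283*√39713/35355001296008617700299 ≈ -4.1568e-5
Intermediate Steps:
W(q) = (-137 + (-75 + q)*(13 + q))/(-113 + q^(3/2)) (W(q) = ((-75 + q)*(13 + q) - 137)/(q^(3/2) - 113) = (-137 + (-75 + q)*(13 + q))/(-113 + q^(3/2)))
1/(B + W(-151/(-109 - 154))) = 1/(-24067 + (-1112 + (-151/(-109 - 154))² - (-9362)/(-109 - 154))/(-113 + (-151/(-109 - 154))^(3/2))) = 1/(-24067 + (-1112 + (-151/(-263))² - (-9362)/(-263))/(-113 + (-151/(-263))^(3/2))) = 1/(-24067 + (-1112 + (-151*(-1/263))² - (-9362)*(-1)/263)/(-113 + (-151*(-1/263))^(3/2))) = 1/(-24067 + (-1112 + (151/263)² - 62*151/263)/(-113 + (151/263)^(3/2))) = 1/(-24067 + (-1112 + 22801/69169 - 9362/263)/(-113 + 151*√39713/69169)) = 1/(-24067 - 79355333/69169/(-113 + 151*√39713/69169)) = 1/(-24067 - 79355333/(69169*(-113 + 151*√39713/69169)))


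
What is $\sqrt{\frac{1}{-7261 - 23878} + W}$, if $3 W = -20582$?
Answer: $\frac{i \sqrt{59871226302717}}{93417} \approx 82.829 i$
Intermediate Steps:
$W = - \frac{20582}{3}$ ($W = \frac{1}{3} \left(-20582\right) = - \frac{20582}{3} \approx -6860.7$)
$\sqrt{\frac{1}{-7261 - 23878} + W} = \sqrt{\frac{1}{-7261 - 23878} - \frac{20582}{3}} = \sqrt{\frac{1}{-31139} - \frac{20582}{3}} = \sqrt{- \frac{1}{31139} - \frac{20582}{3}} = \sqrt{- \frac{640902901}{93417}} = \frac{i \sqrt{59871226302717}}{93417}$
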